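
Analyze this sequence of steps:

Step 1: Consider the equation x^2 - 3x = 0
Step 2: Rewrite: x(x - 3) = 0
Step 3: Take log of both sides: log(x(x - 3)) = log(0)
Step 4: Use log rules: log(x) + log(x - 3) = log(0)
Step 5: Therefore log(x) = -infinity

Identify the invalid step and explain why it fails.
Step 3: Take log of both sides: log(x(x - 3)) = log(0)

Step 3 takes the logarithm of both sides, resulting in log(0) on the right side. The logarithm is only defined for positive numbers; log(0) is undefined (approaches negative infinity). This operation is invalid.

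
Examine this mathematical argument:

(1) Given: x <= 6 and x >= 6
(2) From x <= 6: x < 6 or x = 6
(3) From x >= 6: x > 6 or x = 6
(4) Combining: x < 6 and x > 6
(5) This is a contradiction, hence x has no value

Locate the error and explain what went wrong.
Step 4: Combining: x < 6 and x > 6

Step 4 incorrectly combines the conditions. From x <= 6 and x >= 6, the intersection is x = 6. The error treats the 'or' cases as 'and' requirements. The correct conclusion is that x = 6 is the unique solution, not that no solution exists.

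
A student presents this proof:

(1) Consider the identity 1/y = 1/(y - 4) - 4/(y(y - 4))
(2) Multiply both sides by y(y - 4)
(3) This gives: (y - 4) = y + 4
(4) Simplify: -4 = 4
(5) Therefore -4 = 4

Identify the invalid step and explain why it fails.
Step 3: This gives: (y - 4) = y + 4

Step 3 makes a sign error when clearing denominators. Multiplying -4/(y(y - 4)) by y(y - 4) gives -4, not +4. The correct result is (y - 4) = y - 4, which is trivially true, not (y - 4) = y + 4. (Step 1 is a valid identity: 1/(y - 4) - 4/(y(y - 4)) = (y - 4)/(y(y - 4)) = 1/y.)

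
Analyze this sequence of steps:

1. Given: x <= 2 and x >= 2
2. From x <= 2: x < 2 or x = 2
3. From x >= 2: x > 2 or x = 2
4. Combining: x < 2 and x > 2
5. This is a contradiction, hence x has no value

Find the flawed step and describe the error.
Step 4: Combining: x < 2 and x > 2

Step 4 incorrectly combines the conditions. From x <= 2 and x >= 2, the intersection is x = 2. The error treats the 'or' cases as 'and' requirements. The correct conclusion is that x = 2 is the unique solution, not that no solution exists.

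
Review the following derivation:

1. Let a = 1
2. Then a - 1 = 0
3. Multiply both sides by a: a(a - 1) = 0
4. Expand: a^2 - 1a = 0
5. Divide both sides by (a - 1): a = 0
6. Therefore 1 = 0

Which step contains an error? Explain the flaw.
Step 5: Divide both sides by (a - 1): a = 0

Step 5 divides both sides by (a - 1). However, since a = 1, we have (a - 1) = 0. Division by zero is undefined, making this step invalid.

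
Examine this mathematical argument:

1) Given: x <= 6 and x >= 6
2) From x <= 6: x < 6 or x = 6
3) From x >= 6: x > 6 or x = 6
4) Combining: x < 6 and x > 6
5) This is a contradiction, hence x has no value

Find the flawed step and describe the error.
Step 4: Combining: x < 6 and x > 6

Step 4 incorrectly combines the conditions. From x <= 6 and x >= 6, the intersection is x = 6. The error treats the 'or' cases as 'and' requirements. The correct conclusion is that x = 6 is the unique solution, not that no solution exists.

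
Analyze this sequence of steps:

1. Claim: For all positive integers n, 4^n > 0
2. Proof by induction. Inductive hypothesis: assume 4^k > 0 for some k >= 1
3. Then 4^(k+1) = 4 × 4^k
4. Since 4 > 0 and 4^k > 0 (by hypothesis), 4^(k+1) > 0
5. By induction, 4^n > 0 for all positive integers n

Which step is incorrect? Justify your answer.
Step 5: By induction, 4^n > 0 for all positive integers n

Step 5 concludes the proof by induction, but no base case was ever established. A valid induction proof requires: (1) a base case proving 4^1 > 0, and (2) an inductive step showing IF 4^k > 0 THEN 4^(k+1) > 0. Steps 2-4 correctly establish the inductive step, but without the base case the conclusion in step 5 does not follow.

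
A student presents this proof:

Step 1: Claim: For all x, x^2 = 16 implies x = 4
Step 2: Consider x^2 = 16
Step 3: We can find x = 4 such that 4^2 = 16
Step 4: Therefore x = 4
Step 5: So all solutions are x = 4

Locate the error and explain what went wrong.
Step 4: Therefore x = 4

Step 4 incorrectly concludes that x = 4 is the only solution. The proof shows that x = 4 is A solution (existence), but does not show it is the ONLY solution (uniqueness). In fact, x = -4 is also a solution since (-4)^2 = 16. Finding one solution doesn't prove there are no others.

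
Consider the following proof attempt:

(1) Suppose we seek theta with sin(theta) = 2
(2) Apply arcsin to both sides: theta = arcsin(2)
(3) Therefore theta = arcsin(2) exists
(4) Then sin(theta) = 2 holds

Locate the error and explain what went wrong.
Step 2: Apply arcsin to both sides: theta = arcsin(2)

Step 2 applies arcsin to 2. However, arcsin(x) is only defined for x in [-1, 1] because sin(theta) can only produce values in that range. Since |2| > 1, arcsin(2) is undefined. There is no angle whose sine equals 2.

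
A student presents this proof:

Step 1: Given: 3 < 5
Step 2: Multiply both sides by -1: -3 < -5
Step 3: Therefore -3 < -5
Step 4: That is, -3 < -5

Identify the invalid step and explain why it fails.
Step 2: Multiply both sides by -1: -3 < -5

Step 2 multiplies both sides by -1 but fails to reverse the inequality sign. When multiplying (or dividing) an inequality by a negative number, the direction must be reversed. Since 3 < 5, we should get -3 > -5, i.e., -3 > -5.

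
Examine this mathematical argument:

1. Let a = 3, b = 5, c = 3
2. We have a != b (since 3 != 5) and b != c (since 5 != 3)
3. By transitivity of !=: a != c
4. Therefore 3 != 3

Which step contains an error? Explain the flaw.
Step 3: By transitivity of !=: a != c

Step 3 incorrectly applies transitivity to the '!=' relation. Transitivity states: if a R b and b R c, then a R c. However, '!=' is not transitive. Counterexample: 3 != 5 and 5 != 3, but 3 = 3 (both equal 3). Transitivity holds for relations like <, <=, =, but not for !=.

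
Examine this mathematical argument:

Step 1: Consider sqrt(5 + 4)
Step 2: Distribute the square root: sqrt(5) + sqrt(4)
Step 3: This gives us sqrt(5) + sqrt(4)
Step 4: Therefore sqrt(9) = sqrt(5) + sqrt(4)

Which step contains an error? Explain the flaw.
Step 2: Distribute the square root: sqrt(5) + sqrt(4)

Step 2 incorrectly 'distributes' the square root over addition. The square root function does not distribute: sqrt(a + b) ≠ sqrt(a) + sqrt(b). In fact, sqrt(5 + 4) = sqrt(9) ≈ 3.0000, while sqrt(5) + sqrt(4) ≈ 4.2361.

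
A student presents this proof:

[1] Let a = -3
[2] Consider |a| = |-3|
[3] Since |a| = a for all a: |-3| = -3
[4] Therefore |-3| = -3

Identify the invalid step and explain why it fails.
Step 3: Since |a| = a for all a: |-3| = -3

Step 3 incorrectly states that |a| = a for all a. The correct definition is |a| = a when a >= 0, and |a| = -a when a < 0. Since -3 < 0, we have |-3| = -(-3) = 3, not -3.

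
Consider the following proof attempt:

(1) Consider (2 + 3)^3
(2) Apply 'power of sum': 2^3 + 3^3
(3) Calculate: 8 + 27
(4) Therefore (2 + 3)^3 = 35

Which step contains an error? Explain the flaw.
Step 2: Apply 'power of sum': 2^3 + 3^3

Step 2 incorrectly applies a non-existent rule '(a+b)^n = a^n + b^n'. This is false in general. The correct expansion uses the binomial theorem. The actual value is (2 + 3)^3 = 5^3 = 125, not 35.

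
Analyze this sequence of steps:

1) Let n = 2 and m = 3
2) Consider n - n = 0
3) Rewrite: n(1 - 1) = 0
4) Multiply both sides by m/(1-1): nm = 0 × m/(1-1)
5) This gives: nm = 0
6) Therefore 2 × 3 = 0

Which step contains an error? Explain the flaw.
Step 4: Multiply both sides by m/(1-1): nm = 0 × m/(1-1)

Step 4 multiplies both sides by m/(1-1). However, 1-1 = 0, so this is multiplication by m/0, which is undefined. We cannot multiply by an undefined expression.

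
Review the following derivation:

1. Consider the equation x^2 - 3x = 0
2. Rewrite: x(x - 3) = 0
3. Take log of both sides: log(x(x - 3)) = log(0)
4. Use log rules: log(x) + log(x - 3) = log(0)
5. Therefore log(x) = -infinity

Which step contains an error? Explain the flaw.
Step 3: Take log of both sides: log(x(x - 3)) = log(0)

Step 3 takes the logarithm of both sides, resulting in log(0) on the right side. The logarithm is only defined for positive numbers; log(0) is undefined (approaches negative infinity). This operation is invalid.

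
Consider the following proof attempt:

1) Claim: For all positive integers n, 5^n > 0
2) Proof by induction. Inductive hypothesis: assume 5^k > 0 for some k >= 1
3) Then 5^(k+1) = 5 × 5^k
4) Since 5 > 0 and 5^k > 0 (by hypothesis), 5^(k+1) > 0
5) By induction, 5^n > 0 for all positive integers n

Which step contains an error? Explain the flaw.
Step 5: By induction, 5^n > 0 for all positive integers n

Step 5 concludes the proof by induction, but no base case was ever established. A valid induction proof requires: (1) a base case proving 5^1 > 0, and (2) an inductive step showing IF 5^k > 0 THEN 5^(k+1) > 0. Steps 2-4 correctly establish the inductive step, but without the base case the conclusion in step 5 does not follow.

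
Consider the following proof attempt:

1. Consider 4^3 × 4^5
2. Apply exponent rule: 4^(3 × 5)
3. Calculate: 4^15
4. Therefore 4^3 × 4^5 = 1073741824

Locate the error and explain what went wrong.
Step 2: Apply exponent rule: 4^(3 × 5)

Step 2 incorrectly states that a^b × a^c = a^(b×c). The correct rule is a^b × a^c = a^(b+c). The actual value is 4^3 × 4^5 = 4^8 = 65536, not 4^15 = 1073741824.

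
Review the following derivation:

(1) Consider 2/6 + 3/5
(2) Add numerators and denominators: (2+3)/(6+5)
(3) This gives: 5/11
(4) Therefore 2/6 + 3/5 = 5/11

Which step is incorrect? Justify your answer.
Step 2: Add numerators and denominators: (2+3)/(6+5)

Step 2 incorrectly adds fractions by separately adding numerators and denominators. This is wrong. The correct method requires a common denominator: 2/6 + 3/5 = (2×5 + 3×6)/(6×5) = 28/30 = 14/15. The method used gives 5/11, which is different.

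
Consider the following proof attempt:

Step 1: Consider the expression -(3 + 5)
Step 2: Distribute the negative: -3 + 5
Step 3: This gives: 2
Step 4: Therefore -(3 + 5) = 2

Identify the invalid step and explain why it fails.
Step 2: Distribute the negative: -3 + 5

Step 2 incorrectly distributes the negative sign. The correct distribution is -(3 + 5) = -3 - 5 = -8. The negative must be applied to both terms, not just the first. The error treats -(3 + 5) as -3 + 5, which equals 2 instead of -8.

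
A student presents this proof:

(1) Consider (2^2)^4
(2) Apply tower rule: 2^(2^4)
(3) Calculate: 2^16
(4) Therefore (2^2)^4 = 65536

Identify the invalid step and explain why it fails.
Step 2: Apply tower rule: 2^(2^4)

Step 2 incorrectly states that (a^b)^c = a^(b^c). The correct rule is (a^b)^c = a^(b×c). The actual value is (2^2)^4 = 2^8 = 256, not 2^16 = 65536.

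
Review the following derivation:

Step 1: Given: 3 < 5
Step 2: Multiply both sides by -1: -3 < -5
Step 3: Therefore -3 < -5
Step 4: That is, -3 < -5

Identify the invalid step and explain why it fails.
Step 2: Multiply both sides by -1: -3 < -5

Step 2 multiplies both sides by -1 but fails to reverse the inequality sign. When multiplying (or dividing) an inequality by a negative number, the direction must be reversed. Since 3 < 5, we should get -3 > -5, i.e., -3 > -5.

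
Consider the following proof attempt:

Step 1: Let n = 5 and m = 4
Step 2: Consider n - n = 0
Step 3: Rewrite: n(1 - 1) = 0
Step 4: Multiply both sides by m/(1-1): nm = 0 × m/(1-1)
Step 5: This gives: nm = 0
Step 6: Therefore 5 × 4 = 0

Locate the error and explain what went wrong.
Step 4: Multiply both sides by m/(1-1): nm = 0 × m/(1-1)

Step 4 multiplies both sides by m/(1-1). However, 1-1 = 0, so this is multiplication by m/0, which is undefined. We cannot multiply by an undefined expression.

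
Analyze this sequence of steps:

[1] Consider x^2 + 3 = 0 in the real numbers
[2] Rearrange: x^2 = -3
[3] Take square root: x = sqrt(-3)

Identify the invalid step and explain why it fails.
Step 3: Take square root: x = sqrt(-3)

Step 3 takes the square root of -3, which is negative. In the real number system, the square root of a negative number is undefined. The equation x^2 + 3 = 0 has no real solutions. Square roots of negative numbers only exist in the complex numbers.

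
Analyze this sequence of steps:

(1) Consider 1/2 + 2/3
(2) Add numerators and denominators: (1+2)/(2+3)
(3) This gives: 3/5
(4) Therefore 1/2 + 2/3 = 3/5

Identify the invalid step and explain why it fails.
Step 2: Add numerators and denominators: (1+2)/(2+3)

Step 2 incorrectly adds fractions by separately adding numerators and denominators. This is wrong. The correct method requires a common denominator: 1/2 + 2/3 = (1×3 + 2×2)/(2×3) = 7/6 = 7/6. The method used gives 3/5, which is different.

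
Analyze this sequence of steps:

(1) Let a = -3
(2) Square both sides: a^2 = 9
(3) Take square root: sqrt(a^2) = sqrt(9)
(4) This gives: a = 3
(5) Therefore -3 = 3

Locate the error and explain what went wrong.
Step 4: This gives: a = 3

Step 4 incorrectly states that sqrt(a^2) = a. The correct identity is sqrt(a^2) = |a|. Since a = -3 < 0, we have sqrt(a^2) = |-3| = 3, not a = -3.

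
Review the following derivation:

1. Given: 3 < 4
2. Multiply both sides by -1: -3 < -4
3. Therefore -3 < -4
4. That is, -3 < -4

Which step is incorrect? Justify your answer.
Step 2: Multiply both sides by -1: -3 < -4

Step 2 multiplies both sides by -1 but fails to reverse the inequality sign. When multiplying (or dividing) an inequality by a negative number, the direction must be reversed. Since 3 < 4, we should get -3 > -4, i.e., -3 > -4.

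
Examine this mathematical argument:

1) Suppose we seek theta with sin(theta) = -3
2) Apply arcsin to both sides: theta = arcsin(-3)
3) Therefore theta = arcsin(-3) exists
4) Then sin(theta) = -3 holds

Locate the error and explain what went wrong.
Step 2: Apply arcsin to both sides: theta = arcsin(-3)

Step 2 applies arcsin to -3. However, arcsin(x) is only defined for x in [-1, 1] because sin(theta) can only produce values in that range. Since |-3| > 1, arcsin(-3) is undefined. There is no angle whose sine equals -3.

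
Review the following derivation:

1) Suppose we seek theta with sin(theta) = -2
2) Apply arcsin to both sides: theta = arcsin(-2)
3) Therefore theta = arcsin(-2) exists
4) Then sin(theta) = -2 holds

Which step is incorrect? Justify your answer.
Step 2: Apply arcsin to both sides: theta = arcsin(-2)

Step 2 applies arcsin to -2. However, arcsin(x) is only defined for x in [-1, 1] because sin(theta) can only produce values in that range. Since |-2| > 1, arcsin(-2) is undefined. There is no angle whose sine equals -2.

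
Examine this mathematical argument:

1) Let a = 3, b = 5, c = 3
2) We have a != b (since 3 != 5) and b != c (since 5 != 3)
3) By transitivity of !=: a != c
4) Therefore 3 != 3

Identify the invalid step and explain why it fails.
Step 3: By transitivity of !=: a != c

Step 3 incorrectly applies transitivity to the '!=' relation. Transitivity states: if a R b and b R c, then a R c. However, '!=' is not transitive. Counterexample: 3 != 5 and 5 != 3, but 3 = 3 (both equal 3). Transitivity holds for relations like <, <=, =, but not for !=.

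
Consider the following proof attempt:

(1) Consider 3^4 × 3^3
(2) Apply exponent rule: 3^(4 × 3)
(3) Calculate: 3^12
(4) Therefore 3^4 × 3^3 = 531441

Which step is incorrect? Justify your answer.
Step 2: Apply exponent rule: 3^(4 × 3)

Step 2 incorrectly states that a^b × a^c = a^(b×c). The correct rule is a^b × a^c = a^(b+c). The actual value is 3^4 × 3^3 = 3^7 = 2187, not 3^12 = 531441.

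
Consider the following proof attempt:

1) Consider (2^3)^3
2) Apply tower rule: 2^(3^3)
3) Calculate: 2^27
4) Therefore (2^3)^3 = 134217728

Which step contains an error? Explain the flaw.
Step 2: Apply tower rule: 2^(3^3)

Step 2 incorrectly states that (a^b)^c = a^(b^c). The correct rule is (a^b)^c = a^(b×c). The actual value is (2^3)^3 = 2^9 = 512, not 2^27 = 134217728.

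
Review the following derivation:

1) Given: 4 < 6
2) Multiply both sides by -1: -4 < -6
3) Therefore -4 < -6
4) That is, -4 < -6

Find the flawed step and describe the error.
Step 2: Multiply both sides by -1: -4 < -6

Step 2 multiplies both sides by -1 but fails to reverse the inequality sign. When multiplying (or dividing) an inequality by a negative number, the direction must be reversed. Since 4 < 6, we should get -4 > -6, i.e., -4 > -6.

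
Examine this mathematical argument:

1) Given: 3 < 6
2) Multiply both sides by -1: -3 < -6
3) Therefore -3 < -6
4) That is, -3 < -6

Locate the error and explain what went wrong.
Step 2: Multiply both sides by -1: -3 < -6

Step 2 multiplies both sides by -1 but fails to reverse the inequality sign. When multiplying (or dividing) an inequality by a negative number, the direction must be reversed. Since 3 < 6, we should get -3 > -6, i.e., -3 > -6.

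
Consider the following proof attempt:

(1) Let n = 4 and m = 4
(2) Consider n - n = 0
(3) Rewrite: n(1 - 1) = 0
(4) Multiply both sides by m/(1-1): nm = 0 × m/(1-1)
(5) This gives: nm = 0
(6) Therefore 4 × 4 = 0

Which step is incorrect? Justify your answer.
Step 4: Multiply both sides by m/(1-1): nm = 0 × m/(1-1)

Step 4 multiplies both sides by m/(1-1). However, 1-1 = 0, so this is multiplication by m/0, which is undefined. We cannot multiply by an undefined expression.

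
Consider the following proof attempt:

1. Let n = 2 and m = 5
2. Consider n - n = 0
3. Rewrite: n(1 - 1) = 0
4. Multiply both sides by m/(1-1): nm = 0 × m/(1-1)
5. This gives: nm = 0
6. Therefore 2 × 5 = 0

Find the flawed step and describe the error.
Step 4: Multiply both sides by m/(1-1): nm = 0 × m/(1-1)

Step 4 multiplies both sides by m/(1-1). However, 1-1 = 0, so this is multiplication by m/0, which is undefined. We cannot multiply by an undefined expression.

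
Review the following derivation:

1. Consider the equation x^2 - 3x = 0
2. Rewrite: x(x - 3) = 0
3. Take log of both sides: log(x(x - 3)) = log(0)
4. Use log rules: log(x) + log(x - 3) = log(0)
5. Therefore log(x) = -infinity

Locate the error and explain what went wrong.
Step 3: Take log of both sides: log(x(x - 3)) = log(0)

Step 3 takes the logarithm of both sides, resulting in log(0) on the right side. The logarithm is only defined for positive numbers; log(0) is undefined (approaches negative infinity). This operation is invalid.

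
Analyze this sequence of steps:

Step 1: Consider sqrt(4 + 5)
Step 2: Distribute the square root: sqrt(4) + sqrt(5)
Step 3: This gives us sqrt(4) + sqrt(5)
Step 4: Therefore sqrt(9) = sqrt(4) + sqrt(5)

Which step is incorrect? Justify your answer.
Step 2: Distribute the square root: sqrt(4) + sqrt(5)

Step 2 incorrectly 'distributes' the square root over addition. The square root function does not distribute: sqrt(a + b) ≠ sqrt(a) + sqrt(b). In fact, sqrt(4 + 5) = sqrt(9) ≈ 3.0000, while sqrt(4) + sqrt(5) ≈ 4.2361.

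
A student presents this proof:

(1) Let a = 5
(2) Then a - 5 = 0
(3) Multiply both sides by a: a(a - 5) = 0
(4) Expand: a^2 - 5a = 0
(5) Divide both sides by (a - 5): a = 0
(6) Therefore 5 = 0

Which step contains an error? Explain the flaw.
Step 5: Divide both sides by (a - 5): a = 0

Step 5 divides both sides by (a - 5). However, since a = 5, we have (a - 5) = 0. Division by zero is undefined, making this step invalid.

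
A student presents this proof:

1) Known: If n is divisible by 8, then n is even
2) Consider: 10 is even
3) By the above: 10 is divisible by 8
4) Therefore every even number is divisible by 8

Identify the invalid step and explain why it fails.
Step 3: By the above: 10 is divisible by 8

Step 3 commits the fallacy of affirming the consequent. The known fact 'divisible by 8 → even' does NOT imply 'even → divisible by 8'. That would be the converse, which is false. For example, 10 is even but 10 ÷ 8 = 1.25, which is not an integer.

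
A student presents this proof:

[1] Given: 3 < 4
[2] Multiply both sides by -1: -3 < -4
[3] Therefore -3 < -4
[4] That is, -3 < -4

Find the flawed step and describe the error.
Step 2: Multiply both sides by -1: -3 < -4

Step 2 multiplies both sides by -1 but fails to reverse the inequality sign. When multiplying (or dividing) an inequality by a negative number, the direction must be reversed. Since 3 < 4, we should get -3 > -4, i.e., -3 > -4.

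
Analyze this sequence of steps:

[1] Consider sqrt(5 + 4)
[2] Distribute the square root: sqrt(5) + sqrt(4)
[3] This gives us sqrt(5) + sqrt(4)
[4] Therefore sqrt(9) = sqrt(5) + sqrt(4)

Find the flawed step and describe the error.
Step 2: Distribute the square root: sqrt(5) + sqrt(4)

Step 2 incorrectly 'distributes' the square root over addition. The square root function does not distribute: sqrt(a + b) ≠ sqrt(a) + sqrt(b). In fact, sqrt(5 + 4) = sqrt(9) ≈ 3.0000, while sqrt(5) + sqrt(4) ≈ 4.2361.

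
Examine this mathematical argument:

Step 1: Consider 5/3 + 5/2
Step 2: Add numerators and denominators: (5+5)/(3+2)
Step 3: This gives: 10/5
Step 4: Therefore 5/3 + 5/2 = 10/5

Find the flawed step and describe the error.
Step 2: Add numerators and denominators: (5+5)/(3+2)

Step 2 incorrectly adds fractions by separately adding numerators and denominators. This is wrong. The correct method requires a common denominator: 5/3 + 5/2 = (5×2 + 5×3)/(3×2) = 25/6 = 25/6. The method used gives 10/5, which is different.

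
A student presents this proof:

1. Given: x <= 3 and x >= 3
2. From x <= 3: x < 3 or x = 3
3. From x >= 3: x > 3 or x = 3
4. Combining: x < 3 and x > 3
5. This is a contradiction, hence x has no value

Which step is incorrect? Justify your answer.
Step 4: Combining: x < 3 and x > 3

Step 4 incorrectly combines the conditions. From x <= 3 and x >= 3, the intersection is x = 3. The error treats the 'or' cases as 'and' requirements. The correct conclusion is that x = 3 is the unique solution, not that no solution exists.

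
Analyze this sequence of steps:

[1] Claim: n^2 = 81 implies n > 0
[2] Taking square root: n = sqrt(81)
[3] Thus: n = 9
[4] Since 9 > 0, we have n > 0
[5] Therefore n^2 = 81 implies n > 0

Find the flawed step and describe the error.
Step 2: Taking square root: n = sqrt(81)

Step 2 takes the square root and assumes the positive root only. The equation n^2 = 81 actually has two solutions: n = 9 and n = -9. The proof silently assumes n > 0 without justification, then uses this assumption to conclude n > 0, which is circular. The counterexample n = -9 shows the claim is false.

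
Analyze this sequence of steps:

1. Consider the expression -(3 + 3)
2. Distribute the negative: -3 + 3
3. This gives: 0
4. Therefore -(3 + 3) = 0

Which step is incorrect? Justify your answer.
Step 2: Distribute the negative: -3 + 3

Step 2 incorrectly distributes the negative sign. The correct distribution is -(3 + 3) = -3 - 3 = -6. The negative must be applied to both terms, not just the first. The error treats -(3 + 3) as -3 + 3, which equals 0 instead of -6.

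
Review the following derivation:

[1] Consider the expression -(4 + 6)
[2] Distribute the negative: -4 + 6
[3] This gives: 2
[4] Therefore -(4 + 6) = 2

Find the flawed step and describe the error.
Step 2: Distribute the negative: -4 + 6

Step 2 incorrectly distributes the negative sign. The correct distribution is -(4 + 6) = -4 - 6 = -10. The negative must be applied to both terms, not just the first. The error treats -(4 + 6) as -4 + 6, which equals 2 instead of -10.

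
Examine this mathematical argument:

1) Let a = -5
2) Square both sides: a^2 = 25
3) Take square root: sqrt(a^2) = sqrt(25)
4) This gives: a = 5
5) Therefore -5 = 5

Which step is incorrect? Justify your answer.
Step 4: This gives: a = 5

Step 4 incorrectly states that sqrt(a^2) = a. The correct identity is sqrt(a^2) = |a|. Since a = -5 < 0, we have sqrt(a^2) = |-5| = 5, not a = -5.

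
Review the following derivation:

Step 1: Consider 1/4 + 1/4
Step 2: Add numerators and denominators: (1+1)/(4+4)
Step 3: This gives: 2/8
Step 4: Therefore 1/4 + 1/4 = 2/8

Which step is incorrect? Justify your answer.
Step 2: Add numerators and denominators: (1+1)/(4+4)

Step 2 incorrectly adds fractions by separately adding numerators and denominators. This is wrong. The correct method requires a common denominator: 1/4 + 1/4 = (1×4 + 1×4)/(4×4) = 8/16 = 1/2. The method used gives 2/8, which is different.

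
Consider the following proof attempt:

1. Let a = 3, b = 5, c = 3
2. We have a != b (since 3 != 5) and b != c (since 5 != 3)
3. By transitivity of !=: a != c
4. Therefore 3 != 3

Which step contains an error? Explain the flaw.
Step 3: By transitivity of !=: a != c

Step 3 incorrectly applies transitivity to the '!=' relation. Transitivity states: if a R b and b R c, then a R c. However, '!=' is not transitive. Counterexample: 3 != 5 and 5 != 3, but 3 = 3 (both equal 3). Transitivity holds for relations like <, <=, =, but not for !=.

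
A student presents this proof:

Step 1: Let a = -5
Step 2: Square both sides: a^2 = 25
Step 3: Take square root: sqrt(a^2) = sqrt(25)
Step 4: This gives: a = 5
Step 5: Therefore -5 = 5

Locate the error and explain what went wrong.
Step 4: This gives: a = 5

Step 4 incorrectly states that sqrt(a^2) = a. The correct identity is sqrt(a^2) = |a|. Since a = -5 < 0, we have sqrt(a^2) = |-5| = 5, not a = -5.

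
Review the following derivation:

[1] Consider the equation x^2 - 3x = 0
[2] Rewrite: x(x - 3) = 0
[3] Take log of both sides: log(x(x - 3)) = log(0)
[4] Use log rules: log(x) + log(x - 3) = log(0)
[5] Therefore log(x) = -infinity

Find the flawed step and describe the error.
Step 3: Take log of both sides: log(x(x - 3)) = log(0)

Step 3 takes the logarithm of both sides, resulting in log(0) on the right side. The logarithm is only defined for positive numbers; log(0) is undefined (approaches negative infinity). This operation is invalid.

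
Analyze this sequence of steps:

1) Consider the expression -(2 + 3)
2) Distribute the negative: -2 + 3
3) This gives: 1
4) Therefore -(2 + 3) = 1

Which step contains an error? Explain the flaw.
Step 2: Distribute the negative: -2 + 3

Step 2 incorrectly distributes the negative sign. The correct distribution is -(2 + 3) = -2 - 3 = -5. The negative must be applied to both terms, not just the first. The error treats -(2 + 3) as -2 + 3, which equals 1 instead of -5.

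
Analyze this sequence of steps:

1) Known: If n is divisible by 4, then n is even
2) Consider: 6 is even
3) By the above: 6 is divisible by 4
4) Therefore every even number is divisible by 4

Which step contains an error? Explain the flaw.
Step 3: By the above: 6 is divisible by 4

Step 3 commits the fallacy of affirming the consequent. The known fact 'divisible by 4 → even' does NOT imply 'even → divisible by 4'. That would be the converse, which is false. For example, 6 is even but 6 ÷ 4 = 1.50, which is not an integer.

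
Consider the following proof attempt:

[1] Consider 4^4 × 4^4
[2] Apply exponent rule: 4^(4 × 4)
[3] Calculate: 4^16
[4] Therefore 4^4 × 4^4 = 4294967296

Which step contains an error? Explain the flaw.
Step 2: Apply exponent rule: 4^(4 × 4)

Step 2 incorrectly states that a^b × a^c = a^(b×c). The correct rule is a^b × a^c = a^(b+c). The actual value is 4^4 × 4^4 = 4^8 = 65536, not 4^16 = 4294967296.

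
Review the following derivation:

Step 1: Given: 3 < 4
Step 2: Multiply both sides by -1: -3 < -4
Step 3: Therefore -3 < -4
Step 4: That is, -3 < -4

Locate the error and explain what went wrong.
Step 2: Multiply both sides by -1: -3 < -4

Step 2 multiplies both sides by -1 but fails to reverse the inequality sign. When multiplying (or dividing) an inequality by a negative number, the direction must be reversed. Since 3 < 4, we should get -3 > -4, i.e., -3 > -4.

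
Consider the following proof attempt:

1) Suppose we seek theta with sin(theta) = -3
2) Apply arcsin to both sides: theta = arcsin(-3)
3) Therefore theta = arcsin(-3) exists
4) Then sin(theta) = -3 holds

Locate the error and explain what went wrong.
Step 2: Apply arcsin to both sides: theta = arcsin(-3)

Step 2 applies arcsin to -3. However, arcsin(x) is only defined for x in [-1, 1] because sin(theta) can only produce values in that range. Since |-3| > 1, arcsin(-3) is undefined. There is no angle whose sine equals -3.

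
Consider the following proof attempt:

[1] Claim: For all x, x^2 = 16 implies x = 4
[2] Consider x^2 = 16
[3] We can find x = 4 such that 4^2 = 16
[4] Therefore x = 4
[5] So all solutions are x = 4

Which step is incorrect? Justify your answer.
Step 4: Therefore x = 4

Step 4 incorrectly concludes that x = 4 is the only solution. The proof shows that x = 4 is A solution (existence), but does not show it is the ONLY solution (uniqueness). In fact, x = -4 is also a solution since (-4)^2 = 16. Finding one solution doesn't prove there are no others.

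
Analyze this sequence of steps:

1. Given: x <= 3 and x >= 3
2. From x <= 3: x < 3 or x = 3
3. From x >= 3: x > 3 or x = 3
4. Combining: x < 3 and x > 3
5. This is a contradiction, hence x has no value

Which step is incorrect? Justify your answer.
Step 4: Combining: x < 3 and x > 3

Step 4 incorrectly combines the conditions. From x <= 3 and x >= 3, the intersection is x = 3. The error treats the 'or' cases as 'and' requirements. The correct conclusion is that x = 3 is the unique solution, not that no solution exists.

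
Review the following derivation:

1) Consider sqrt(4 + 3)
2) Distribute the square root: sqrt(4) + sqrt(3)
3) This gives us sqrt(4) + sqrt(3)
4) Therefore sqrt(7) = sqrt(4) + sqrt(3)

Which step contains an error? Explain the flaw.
Step 2: Distribute the square root: sqrt(4) + sqrt(3)

Step 2 incorrectly 'distributes' the square root over addition. The square root function does not distribute: sqrt(a + b) ≠ sqrt(a) + sqrt(b). In fact, sqrt(4 + 3) = sqrt(7) ≈ 2.6458, while sqrt(4) + sqrt(3) ≈ 3.7321.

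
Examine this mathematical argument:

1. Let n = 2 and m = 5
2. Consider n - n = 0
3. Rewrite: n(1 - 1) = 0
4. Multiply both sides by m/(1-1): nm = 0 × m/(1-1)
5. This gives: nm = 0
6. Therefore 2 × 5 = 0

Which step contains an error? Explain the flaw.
Step 4: Multiply both sides by m/(1-1): nm = 0 × m/(1-1)

Step 4 multiplies both sides by m/(1-1). However, 1-1 = 0, so this is multiplication by m/0, which is undefined. We cannot multiply by an undefined expression.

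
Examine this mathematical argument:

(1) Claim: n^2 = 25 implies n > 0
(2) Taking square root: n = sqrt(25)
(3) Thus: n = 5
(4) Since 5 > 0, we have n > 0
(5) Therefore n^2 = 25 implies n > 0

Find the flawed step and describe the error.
Step 2: Taking square root: n = sqrt(25)

Step 2 takes the square root and assumes the positive root only. The equation n^2 = 25 actually has two solutions: n = 5 and n = -5. The proof silently assumes n > 0 without justification, then uses this assumption to conclude n > 0, which is circular. The counterexample n = -5 shows the claim is false.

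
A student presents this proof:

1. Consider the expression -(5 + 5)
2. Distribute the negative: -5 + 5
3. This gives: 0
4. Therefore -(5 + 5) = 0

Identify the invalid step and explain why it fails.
Step 2: Distribute the negative: -5 + 5

Step 2 incorrectly distributes the negative sign. The correct distribution is -(5 + 5) = -5 - 5 = -10. The negative must be applied to both terms, not just the first. The error treats -(5 + 5) as -5 + 5, which equals 0 instead of -10.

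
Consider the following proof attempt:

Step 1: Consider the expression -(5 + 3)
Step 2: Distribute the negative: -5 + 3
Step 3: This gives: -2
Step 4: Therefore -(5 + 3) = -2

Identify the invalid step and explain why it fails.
Step 2: Distribute the negative: -5 + 3

Step 2 incorrectly distributes the negative sign. The correct distribution is -(5 + 3) = -5 - 3 = -8. The negative must be applied to both terms, not just the first. The error treats -(5 + 3) as -5 + 3, which equals -2 instead of -8.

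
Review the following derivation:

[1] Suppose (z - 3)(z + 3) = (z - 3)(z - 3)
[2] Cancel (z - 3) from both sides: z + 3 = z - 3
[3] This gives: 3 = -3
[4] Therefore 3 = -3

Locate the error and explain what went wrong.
Step 2: Cancel (z - 3) from both sides: z + 3 = z - 3

Step 2 cancels (z - 3) from both sides. This is only valid if (z - 3) ≠ 0, i.e., z ≠ 3. When z = 3, both sides equal zero regardless of the other factors. The correct approach requires considering z = 3 as a separate case.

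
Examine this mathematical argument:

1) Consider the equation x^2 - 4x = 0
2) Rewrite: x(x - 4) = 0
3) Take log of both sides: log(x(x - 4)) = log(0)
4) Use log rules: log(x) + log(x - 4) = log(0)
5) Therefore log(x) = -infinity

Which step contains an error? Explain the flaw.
Step 3: Take log of both sides: log(x(x - 4)) = log(0)

Step 3 takes the logarithm of both sides, resulting in log(0) on the right side. The logarithm is only defined for positive numbers; log(0) is undefined (approaches negative infinity). This operation is invalid.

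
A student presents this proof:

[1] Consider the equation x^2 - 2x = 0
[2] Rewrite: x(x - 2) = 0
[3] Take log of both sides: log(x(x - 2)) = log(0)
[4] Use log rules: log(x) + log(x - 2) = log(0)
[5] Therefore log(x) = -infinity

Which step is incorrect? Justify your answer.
Step 3: Take log of both sides: log(x(x - 2)) = log(0)

Step 3 takes the logarithm of both sides, resulting in log(0) on the right side. The logarithm is only defined for positive numbers; log(0) is undefined (approaches negative infinity). This operation is invalid.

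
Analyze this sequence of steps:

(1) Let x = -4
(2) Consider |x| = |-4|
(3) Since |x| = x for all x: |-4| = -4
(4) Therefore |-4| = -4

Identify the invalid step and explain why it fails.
Step 3: Since |x| = x for all x: |-4| = -4

Step 3 incorrectly states that |x| = x for all x. The correct definition is |x| = x when x >= 0, and |x| = -x when x < 0. Since -4 < 0, we have |-4| = -(-4) = 4, not -4.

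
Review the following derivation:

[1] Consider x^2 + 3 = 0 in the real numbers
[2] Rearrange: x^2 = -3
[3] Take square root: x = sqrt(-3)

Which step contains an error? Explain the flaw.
Step 3: Take square root: x = sqrt(-3)

Step 3 takes the square root of -3, which is negative. In the real number system, the square root of a negative number is undefined. The equation x^2 + 3 = 0 has no real solutions. Square roots of negative numbers only exist in the complex numbers.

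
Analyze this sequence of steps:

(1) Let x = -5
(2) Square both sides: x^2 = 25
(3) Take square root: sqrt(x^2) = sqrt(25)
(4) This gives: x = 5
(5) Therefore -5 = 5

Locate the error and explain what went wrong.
Step 4: This gives: x = 5

Step 4 incorrectly states that sqrt(x^2) = x. The correct identity is sqrt(x^2) = |x|. Since x = -5 < 0, we have sqrt(x^2) = |-5| = 5, not x = -5.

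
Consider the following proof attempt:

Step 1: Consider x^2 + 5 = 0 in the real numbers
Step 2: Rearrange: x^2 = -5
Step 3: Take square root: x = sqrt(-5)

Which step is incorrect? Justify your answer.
Step 3: Take square root: x = sqrt(-5)

Step 3 takes the square root of -5, which is negative. In the real number system, the square root of a negative number is undefined. The equation x^2 + 5 = 0 has no real solutions. Square roots of negative numbers only exist in the complex numbers.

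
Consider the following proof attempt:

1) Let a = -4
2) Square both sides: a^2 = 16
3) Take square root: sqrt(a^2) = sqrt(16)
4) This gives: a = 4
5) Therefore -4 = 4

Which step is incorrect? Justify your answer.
Step 4: This gives: a = 4

Step 4 incorrectly states that sqrt(a^2) = a. The correct identity is sqrt(a^2) = |a|. Since a = -4 < 0, we have sqrt(a^2) = |-4| = 4, not a = -4.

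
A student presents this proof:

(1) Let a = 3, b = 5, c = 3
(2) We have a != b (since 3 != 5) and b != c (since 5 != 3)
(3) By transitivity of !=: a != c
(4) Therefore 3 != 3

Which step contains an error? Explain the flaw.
Step 3: By transitivity of !=: a != c

Step 3 incorrectly applies transitivity to the '!=' relation. Transitivity states: if a R b and b R c, then a R c. However, '!=' is not transitive. Counterexample: 3 != 5 and 5 != 3, but 3 = 3 (both equal 3). Transitivity holds for relations like <, <=, =, but not for !=.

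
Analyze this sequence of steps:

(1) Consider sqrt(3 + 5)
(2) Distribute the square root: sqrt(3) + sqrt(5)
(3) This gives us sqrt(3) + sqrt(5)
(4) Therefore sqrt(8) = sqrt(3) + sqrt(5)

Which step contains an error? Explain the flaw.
Step 2: Distribute the square root: sqrt(3) + sqrt(5)

Step 2 incorrectly 'distributes' the square root over addition. The square root function does not distribute: sqrt(a + b) ≠ sqrt(a) + sqrt(b). In fact, sqrt(3 + 5) = sqrt(8) ≈ 2.8284, while sqrt(3) + sqrt(5) ≈ 3.9681.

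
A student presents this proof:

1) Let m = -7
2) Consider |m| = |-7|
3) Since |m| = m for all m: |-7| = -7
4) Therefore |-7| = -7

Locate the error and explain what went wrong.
Step 3: Since |m| = m for all m: |-7| = -7

Step 3 incorrectly states that |m| = m for all m. The correct definition is |m| = m when m >= 0, and |m| = -m when m < 0. Since -7 < 0, we have |-7| = -(-7) = 7, not -7.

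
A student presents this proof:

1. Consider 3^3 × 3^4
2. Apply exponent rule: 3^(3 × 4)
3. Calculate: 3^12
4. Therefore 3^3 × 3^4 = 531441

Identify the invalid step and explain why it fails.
Step 2: Apply exponent rule: 3^(3 × 4)

Step 2 incorrectly states that a^b × a^c = a^(b×c). The correct rule is a^b × a^c = a^(b+c). The actual value is 3^3 × 3^4 = 3^7 = 2187, not 3^12 = 531441.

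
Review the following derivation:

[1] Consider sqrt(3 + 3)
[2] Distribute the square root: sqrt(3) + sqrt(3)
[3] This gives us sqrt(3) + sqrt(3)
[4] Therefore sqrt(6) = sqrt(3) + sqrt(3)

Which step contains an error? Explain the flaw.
Step 2: Distribute the square root: sqrt(3) + sqrt(3)

Step 2 incorrectly 'distributes' the square root over addition. The square root function does not distribute: sqrt(a + b) ≠ sqrt(a) + sqrt(b). In fact, sqrt(3 + 3) = sqrt(6) ≈ 2.4495, while sqrt(3) + sqrt(3) ≈ 3.4641.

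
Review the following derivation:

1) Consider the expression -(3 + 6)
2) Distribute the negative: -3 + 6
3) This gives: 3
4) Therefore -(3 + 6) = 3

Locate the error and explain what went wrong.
Step 2: Distribute the negative: -3 + 6

Step 2 incorrectly distributes the negative sign. The correct distribution is -(3 + 6) = -3 - 6 = -9. The negative must be applied to both terms, not just the first. The error treats -(3 + 6) as -3 + 6, which equals 3 instead of -9.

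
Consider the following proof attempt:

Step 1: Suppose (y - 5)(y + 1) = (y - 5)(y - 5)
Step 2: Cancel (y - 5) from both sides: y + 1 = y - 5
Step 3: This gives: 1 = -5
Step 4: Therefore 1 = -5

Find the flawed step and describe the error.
Step 2: Cancel (y - 5) from both sides: y + 1 = y - 5

Step 2 cancels (y - 5) from both sides. This is only valid if (y - 5) ≠ 0, i.e., y ≠ 5. When y = 5, both sides equal zero regardless of the other factors. The correct approach requires considering y = 5 as a separate case.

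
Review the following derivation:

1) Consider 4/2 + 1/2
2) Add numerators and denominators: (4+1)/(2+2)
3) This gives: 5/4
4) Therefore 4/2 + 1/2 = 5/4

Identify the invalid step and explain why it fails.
Step 2: Add numerators and denominators: (4+1)/(2+2)

Step 2 incorrectly adds fractions by separately adding numerators and denominators. This is wrong. The correct method requires a common denominator: 4/2 + 1/2 = (4×2 + 1×2)/(2×2) = 10/4 = 5/2. The method used gives 5/4, which is different.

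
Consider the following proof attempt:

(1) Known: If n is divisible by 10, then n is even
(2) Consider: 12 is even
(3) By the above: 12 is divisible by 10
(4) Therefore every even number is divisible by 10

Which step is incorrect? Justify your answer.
Step 3: By the above: 12 is divisible by 10

Step 3 commits the fallacy of affirming the consequent. The known fact 'divisible by 10 → even' does NOT imply 'even → divisible by 10'. That would be the converse, which is false. For example, 12 is even but 12 ÷ 10 = 1.20, which is not an integer.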